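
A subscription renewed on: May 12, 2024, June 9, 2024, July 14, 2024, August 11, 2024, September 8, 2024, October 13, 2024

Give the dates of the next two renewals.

Gaps: 28, 35, 28, 28, 35 days — a mix of 28 and 35. Every date is a Sunday.
Each is the 2nd Sunday of its month.
2nd Sunday of November 2024: November 10, 2024.
2nd Sunday of December 2024: December 8, 2024.

November 10, 2024; December 8, 2024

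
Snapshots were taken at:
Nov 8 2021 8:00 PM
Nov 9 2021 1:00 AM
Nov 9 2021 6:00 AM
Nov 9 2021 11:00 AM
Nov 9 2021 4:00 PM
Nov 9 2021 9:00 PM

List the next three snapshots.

Nov 10 2021 2:00 AM, Nov 10 2021 7:00 AM, Nov 10 2021 12:00 PM

Gaps: 5, 5, 5, 5, 5 hours — each event is 5 hours after the previous one.
Nov 9 2021 9:00 PM + 5 h = Nov 10 2021 2:00 AM.
Nov 10 2021 2:00 AM + 5 h = Nov 10 2021 7:00 AM.
Nov 10 2021 7:00 AM + 5 h = Nov 10 2021 12:00 PM.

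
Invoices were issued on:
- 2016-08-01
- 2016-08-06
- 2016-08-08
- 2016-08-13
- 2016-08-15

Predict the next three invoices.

The gap pattern 5, 2, 5, 2 repeats every 2 events.
These are the Mondays and Saturdays of each week.
Next Saturday: 2016-08-20.
Next Monday: 2016-08-22.
The following Saturday is 2016-08-27.

2016-08-20, 2016-08-22, 2016-08-27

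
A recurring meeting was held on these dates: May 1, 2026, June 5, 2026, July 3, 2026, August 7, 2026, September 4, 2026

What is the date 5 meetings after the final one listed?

These are Fridays at 28- or 35-day spacing (35, 28, 35, 28).
The pattern: 1st Friday of the month.
October 2026 — 1st Friday is October 2, 2026.
1st Friday of November 2026: November 6, 2026.
1st Friday of December 2026: December 4, 2026.
January 2027 — 1st Friday is January 1, 2027.
1st Friday of February 2027: February 5, 2027.

February 5, 2027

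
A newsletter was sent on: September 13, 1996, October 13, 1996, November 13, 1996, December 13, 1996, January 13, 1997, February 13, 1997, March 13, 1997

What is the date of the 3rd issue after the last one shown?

The day-of-month is always 13 (30, 31, 30, 31, 31, 28 days between events).
So this recurs on the 13th of each month.
Next: April 1997 → April 13, 1997.
May 1997: May 13, 1997.
June 1997: June 13, 1997.

June 13, 1997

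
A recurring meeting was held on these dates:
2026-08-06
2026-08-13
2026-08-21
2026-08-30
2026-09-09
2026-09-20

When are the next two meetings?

Intervals are 7, 8, 9, 10, 11 days — an arithmetic progression with common difference 1.
Next gap: 12 days. 2026-09-20 + 12 days = 2026-10-02.
Next gap: 13 days. 2026-10-02 + 13 days = 2026-10-15.

2026-10-02, 2026-10-15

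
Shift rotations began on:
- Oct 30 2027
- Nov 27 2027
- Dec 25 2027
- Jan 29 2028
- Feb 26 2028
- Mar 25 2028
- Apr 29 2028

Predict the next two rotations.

May 27 2028, Jun 24 2028

Every date is a Saturday; gaps 28, 28, 35, 28, 28, 35 days.
Each is the last Saturday of its month (at least one falls on the 29th or later, ruling out '4th Saturday').
Last Saturday of May 2028: May 27 2028.
June 2028 ends with Saturday Jun 24 2028.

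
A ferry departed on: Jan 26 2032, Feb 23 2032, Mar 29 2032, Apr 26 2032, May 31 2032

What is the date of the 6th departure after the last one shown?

Nov 29 2032

All Mondays; the gaps (28, 35, 28, 35) vary with month length.
This is the last Monday of each month.
June 2032 ends with Monday Jun 28 2032.
Last Monday of July 2032: Jul 26 2032.
August 2032 ends with Monday Aug 30 2032.
September 2032 ends with Monday Sep 27 2032.
Last Monday of October 2032: Oct 25 2032.
November 2032 ends with Monday Nov 29 2032.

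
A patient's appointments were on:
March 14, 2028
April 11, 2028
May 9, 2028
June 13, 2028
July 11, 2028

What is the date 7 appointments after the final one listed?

February 13, 2029

Gaps: 28, 28, 35, 28 days — a mix of 28 and 35. Every date is a Tuesday.
Each is the 2nd Tuesday of its month.
August 2028 — 2nd Tuesday is August 8, 2028.
September 2028 — 2nd Tuesday is September 12, 2028.
October 2028 — 2nd Tuesday is October 10, 2028.
November 2028 — 2nd Tuesday is November 14, 2028.
December 2028 — 2nd Tuesday is December 12, 2028.
January 2029 — 2nd Tuesday is January 9, 2029.
2nd Tuesday of February 2029: February 13, 2029.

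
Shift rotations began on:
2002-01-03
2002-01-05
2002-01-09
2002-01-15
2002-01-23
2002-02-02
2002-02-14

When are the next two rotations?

Intervals are 2, 4, 6, 8, 10, 12 days — an arithmetic progression with common difference 2.
Next gap: 14 days. 2002-02-14 + 14 days = 2002-02-28.
Next gap: 16 days. 2002-02-28 + 16 days = 2002-03-16.

2002-02-28, 2002-03-16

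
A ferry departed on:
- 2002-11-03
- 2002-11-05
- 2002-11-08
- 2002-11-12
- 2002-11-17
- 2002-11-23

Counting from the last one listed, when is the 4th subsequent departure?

2002-12-27

Intervals are 2, 3, 4, 5, 6 days — an arithmetic progression with common difference 1.
Next gap: 7 days. 2002-11-23 + 7 days = 2002-11-30.
Next gap: 8 days. 2002-11-30 + 8 days = 2002-12-08.
Next gap: 9 days. 2002-12-08 + 9 days = 2002-12-17.
Next gap: 10 days. 2002-12-17 + 10 days = 2002-12-27.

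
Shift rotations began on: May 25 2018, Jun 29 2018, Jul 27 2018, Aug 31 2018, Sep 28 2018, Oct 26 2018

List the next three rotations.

All Fridays; the gaps (35, 28, 35, 28, 28) vary with month length.
This is the last Friday of each month.
November 2018 ends with Friday Nov 30 2018.
Last Friday of December 2018: Dec 28 2018.
January 2019 ends with Friday Jan 25 2019.

Nov 30 2018, Dec 28 2018, Jan 25 2019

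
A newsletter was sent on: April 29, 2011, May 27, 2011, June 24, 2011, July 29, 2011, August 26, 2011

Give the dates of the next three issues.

Every date is a Friday; gaps 28, 28, 35, 28 days.
Each is the last Friday of its month (at least one falls on the 29th or later, ruling out '4th Friday').
Last Friday of September 2011: September 30, 2011.
October 2011 ends with Friday October 28, 2011.
Last Friday of November 2011: November 25, 2011.

September 30, 2011; October 28, 2011; November 25, 2011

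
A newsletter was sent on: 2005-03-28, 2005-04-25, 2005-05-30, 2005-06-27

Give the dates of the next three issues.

These are Mondays with 28, 35, 28-day gaps.
Each is the final Monday of its month — 2005-05-30 is past the 28th, so '4th Monday' doesn't fit.
Last Monday of July 2005: 2005-07-25.
Last Monday of August 2005: 2005-08-29.
Last Monday of September 2005: 2005-09-26.

2005-07-25, 2005-08-29, 2005-09-26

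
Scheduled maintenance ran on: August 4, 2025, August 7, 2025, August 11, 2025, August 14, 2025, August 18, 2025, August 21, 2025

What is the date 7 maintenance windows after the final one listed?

The gap pattern 3, 4, 3, 4, 3 repeats every 2 events.
These are the Mondays and Thursdays of each week.
The following Monday is August 25, 2025.
Next Thursday: August 28, 2025.
Next Monday: September 1, 2025.
Next Thursday: September 4, 2025.
Next Monday: September 8, 2025.
The following Thursday is September 11, 2025.
The following Monday is September 15, 2025.

September 15, 2025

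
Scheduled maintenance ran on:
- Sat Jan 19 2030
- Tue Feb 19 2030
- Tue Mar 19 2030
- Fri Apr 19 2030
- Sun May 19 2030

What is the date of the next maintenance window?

Gaps: 31, 28, 31, 30 days — not constant. Every event is on the 19th of the month.
Pattern: the 19th of each month.
June 2030: Wed Jun 19 2030.

Wed Jun 19 2030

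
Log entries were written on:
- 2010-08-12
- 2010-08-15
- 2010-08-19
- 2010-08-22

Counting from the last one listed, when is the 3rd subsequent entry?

The gap pattern 3, 4, 3 repeats every 2 events.
These are the Thursdays and Sundays of each week.
Next Thursday: 2010-08-26.
The following Sunday is 2010-08-29.
The following Thursday is 2010-09-02.

2010-09-02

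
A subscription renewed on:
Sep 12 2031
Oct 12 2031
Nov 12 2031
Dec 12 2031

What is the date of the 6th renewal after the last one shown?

The day-of-month is always 12 (30, 31, 30 days between events).
So this recurs on the 12th of each month.
January 2032: Jan 12 2032.
February 2032: Feb 12 2032.
March 2032: Mar 12 2032.
Next: April 2032 → Apr 12 2032.
Next: May 2032 → May 12 2032.
June 2032: Jun 12 2032.

Jun 12 2032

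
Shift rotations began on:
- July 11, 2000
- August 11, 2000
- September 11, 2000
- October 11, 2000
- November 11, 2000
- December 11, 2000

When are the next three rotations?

January 11, 2001; February 11, 2001; March 11, 2001

Gaps: 31, 31, 30, 31, 30 days — not constant. Every event is on the 11th of the month.
Pattern: the 11th of each month.
January 2001: January 11, 2001.
February 2001: February 11, 2001.
March 2001: March 11, 2001.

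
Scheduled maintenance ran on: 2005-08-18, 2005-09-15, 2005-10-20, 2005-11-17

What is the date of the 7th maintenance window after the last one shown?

2006-06-15

All dates are Thursdays, 28, 35, 28 days apart.
Specifically, the 3rd Thursday of each month.
December 2005 — 3rd Thursday is 2005-12-15.
3rd Thursday of January 2006: 2006-01-19.
3rd Thursday of February 2006: 2006-02-16.
March 2006 — 3rd Thursday is 2006-03-16.
April 2006 — 3rd Thursday is 2006-04-20.
3rd Thursday of May 2006: 2006-05-18.
June 2006 — 3rd Thursday is 2006-06-15.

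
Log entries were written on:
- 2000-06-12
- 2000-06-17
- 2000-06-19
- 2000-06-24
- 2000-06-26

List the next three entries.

2000-07-01, 2000-07-03, 2000-07-08

Gaps: 5, 2, 5, 2 days — not constant, but cyclic with period 2.
The events fall on every Monday and Saturday.
The following Saturday is 2000-07-01.
Next Monday: 2000-07-03.
The following Saturday is 2000-07-08.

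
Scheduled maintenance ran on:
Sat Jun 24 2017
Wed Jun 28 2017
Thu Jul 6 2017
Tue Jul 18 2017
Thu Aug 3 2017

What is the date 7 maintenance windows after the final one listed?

Intervals are 4, 8, 12, 16 days — an arithmetic progression with common difference 4.
Next gap: 20 days. Thu Aug 3 2017 + 20 days = Wed Aug 23 2017.
Next gap: 24 days. Wed Aug 23 2017 + 24 days = Sat Sep 16 2017.
Next gap: 28 days. Sat Sep 16 2017 + 28 days = Sat Oct 14 2017.
Next gap: 32 days. Sat Oct 14 2017 + 32 days = Wed Nov 15 2017.
Next gap: 36 days. Wed Nov 15 2017 + 36 days = Thu Dec 21 2017.
Next gap: 40 days. Thu Dec 21 2017 + 40 days = Tue Jan 30 2018.
Next gap: 44 days. Tue Jan 30 2018 + 44 days = Thu Mar 15 2018.

Thu Mar 15 2018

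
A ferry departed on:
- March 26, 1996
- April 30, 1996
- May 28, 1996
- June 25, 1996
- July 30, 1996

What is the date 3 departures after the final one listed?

October 29, 1996

Every date is a Tuesday; gaps 35, 28, 28, 35 days.
Each is the last Tuesday of its month (at least one falls on the 29th or later, ruling out '4th Tuesday').
August 1996 ends with Tuesday August 27, 1996.
September 1996 ends with Tuesday September 24, 1996.
Last Tuesday of October 1996: October 29, 1996.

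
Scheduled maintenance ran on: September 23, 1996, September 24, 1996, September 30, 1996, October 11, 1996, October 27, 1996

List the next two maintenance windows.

November 17, 1996; December 13, 1996

Gaps: 1, 6, 11, 16 days — each gap is 5 larger than the previous one.
Next gap: 21 days. October 27, 1996 + 21 days = November 17, 1996.
Next gap: 26 days. November 17, 1996 + 26 days = December 13, 1996.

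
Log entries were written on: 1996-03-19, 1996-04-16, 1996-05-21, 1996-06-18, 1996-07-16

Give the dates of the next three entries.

1996-08-20, 1996-09-17, 1996-10-15

Gaps: 28, 35, 28, 28 days — a mix of 28 and 35. Every date is a Tuesday.
Each is the 3rd Tuesday of its month.
August 1996 — 3rd Tuesday is 1996-08-20.
3rd Tuesday of September 1996: 1996-09-17.
3rd Tuesday of October 1996: 1996-10-15.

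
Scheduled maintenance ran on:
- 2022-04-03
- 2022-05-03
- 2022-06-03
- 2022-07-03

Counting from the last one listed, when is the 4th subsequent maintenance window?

The day-of-month is always 3 (30, 31, 30 days between events).
So this recurs on the 3rd of each month.
August 2022: 2022-08-03.
September 2022: 2022-09-03.
October 2022: 2022-10-03.
November 2022: 2022-11-03.

2022-11-03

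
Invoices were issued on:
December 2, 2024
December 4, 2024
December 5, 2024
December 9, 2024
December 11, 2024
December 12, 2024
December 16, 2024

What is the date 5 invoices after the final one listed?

The gap pattern 2, 1, 4, 2, 1, 4 repeats every 3 events.
These are the Mondays, Wednesdays and Thursdays of each week.
The following Wednesday is December 18, 2024.
Next Thursday: December 19, 2024.
The following Monday is December 23, 2024.
Next Wednesday: December 25, 2024.
Next Thursday: December 26, 2024.

December 26, 2024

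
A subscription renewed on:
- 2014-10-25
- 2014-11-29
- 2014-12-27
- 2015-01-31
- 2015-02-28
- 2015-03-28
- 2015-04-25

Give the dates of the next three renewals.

2015-05-30, 2015-06-27, 2015-07-25

Every date is a Saturday; gaps 35, 28, 35, 28, 28, 28 days.
Each is the last Saturday of its month (at least one falls on the 29th or later, ruling out '4th Saturday').
May 2015 ends with Saturday 2015-05-30.
Last Saturday of June 2015: 2015-06-27.
July 2015 ends with Saturday 2015-07-25.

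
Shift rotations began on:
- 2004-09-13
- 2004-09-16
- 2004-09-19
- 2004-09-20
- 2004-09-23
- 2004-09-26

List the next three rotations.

Gaps: 3, 3, 1, 3, 3 days — not constant, but cyclic with period 3.
The events fall on every Monday, Thursday and Sunday.
The following Monday is 2004-09-27.
Next Thursday: 2004-09-30.
Next Sunday: 2004-10-03.

2004-09-27, 2004-09-30, 2004-10-03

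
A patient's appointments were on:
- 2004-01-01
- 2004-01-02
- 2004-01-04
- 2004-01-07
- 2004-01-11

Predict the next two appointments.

2004-01-16, 2004-01-22

Intervals are 1, 2, 3, 4 days — an arithmetic progression with common difference 1.
Next gap: 5 days. 2004-01-11 + 5 days = 2004-01-16.
Next gap: 6 days. 2004-01-16 + 6 days = 2004-01-22.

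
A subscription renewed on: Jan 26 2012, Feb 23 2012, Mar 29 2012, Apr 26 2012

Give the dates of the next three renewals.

May 31 2012, Jun 28 2012, Jul 26 2012

All Thursdays; the gaps (28, 35, 28) vary with month length.
This is the last Thursday of each month.
Last Thursday of May 2012: May 31 2012.
June 2012 ends with Thursday Jun 28 2012.
Last Thursday of July 2012: Jul 26 2012.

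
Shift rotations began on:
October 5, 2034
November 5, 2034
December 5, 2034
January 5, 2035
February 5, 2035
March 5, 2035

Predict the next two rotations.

April 5, 2035; May 5, 2035

Gaps: 31, 30, 31, 31, 28 days — not constant. Every event is on the 5th of the month.
Pattern: the 5th of each month.
Next: April 2035 → April 5, 2035.
May 2035: May 5, 2035.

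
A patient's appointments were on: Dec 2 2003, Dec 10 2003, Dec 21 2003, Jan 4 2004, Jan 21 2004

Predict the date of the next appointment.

Feb 10 2004

Gaps: 8, 11, 14, 17 days — each gap is 3 larger than the previous one.
Next gap: 20 days. Jan 21 2004 + 20 days = Feb 10 2004.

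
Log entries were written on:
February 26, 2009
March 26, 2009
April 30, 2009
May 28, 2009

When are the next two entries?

These are Thursdays with 28, 35, 28-day gaps.
Each is the final Thursday of its month — April 30, 2009 is past the 28th, so '4th Thursday' doesn't fit.
Last Thursday of June 2009: June 25, 2009.
July 2009 ends with Thursday July 30, 2009.

June 25, 2009; July 30, 2009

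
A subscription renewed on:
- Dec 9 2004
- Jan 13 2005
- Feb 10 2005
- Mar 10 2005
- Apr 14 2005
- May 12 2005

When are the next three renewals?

Jun 9 2005, Jul 14 2005, Aug 11 2005

These are Thursdays at 28- or 35-day spacing (35, 28, 28, 35, 28).
The pattern: 2nd Thursday of the month.
June 2005 — 2nd Thursday is Jun 9 2005.
2nd Thursday of July 2005: Jul 14 2005.
2nd Thursday of August 2005: Aug 11 2005.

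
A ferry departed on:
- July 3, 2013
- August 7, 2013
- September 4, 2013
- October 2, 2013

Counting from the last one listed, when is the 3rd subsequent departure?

These are Wednesdays at 28- or 35-day spacing (35, 28, 28).
The pattern: 1st Wednesday of the month.
November 2013 — 1st Wednesday is November 6, 2013.
1st Wednesday of December 2013: December 4, 2013.
1st Wednesday of January 2014: January 1, 2014.

January 1, 2014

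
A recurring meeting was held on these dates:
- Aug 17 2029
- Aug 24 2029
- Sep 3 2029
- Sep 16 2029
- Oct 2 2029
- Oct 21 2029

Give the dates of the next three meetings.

Nov 12 2029, Dec 7 2029, Jan 4 2030

Intervals are 7, 10, 13, 16, 19 days — an arithmetic progression with common difference 3.
Next gap: 22 days. Oct 21 2029 + 22 days = Nov 12 2029.
Next gap: 25 days. Nov 12 2029 + 25 days = Dec 7 2029.
Next gap: 28 days. Dec 7 2029 + 28 days = Jan 4 2030.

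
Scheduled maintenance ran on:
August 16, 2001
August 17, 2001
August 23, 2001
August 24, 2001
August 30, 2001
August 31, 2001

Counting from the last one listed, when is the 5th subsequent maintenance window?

September 20, 2001

The gap pattern 1, 6, 1, 6, 1 repeats every 2 events.
These are the Thursdays and Fridays of each week.
Next Thursday: September 6, 2001.
Next Friday: September 7, 2001.
The following Thursday is September 13, 2001.
Next Friday: September 14, 2001.
Next Thursday: September 20, 2001.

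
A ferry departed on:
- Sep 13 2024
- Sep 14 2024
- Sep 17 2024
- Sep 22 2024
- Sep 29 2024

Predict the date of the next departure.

Gaps: 1, 3, 5, 7 days — each gap is 2 larger than the previous one.
Next gap: 9 days. Sep 29 2024 + 9 days = Oct 8 2024.

Oct 8 2024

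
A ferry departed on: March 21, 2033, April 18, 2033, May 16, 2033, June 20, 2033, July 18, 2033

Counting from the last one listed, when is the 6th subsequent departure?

Gaps: 28, 28, 35, 28 days — a mix of 28 and 35. Every date is a Monday.
Each is the 3rd Monday of its month.
August 2033 — 3rd Monday is August 15, 2033.
3rd Monday of September 2033: September 19, 2033.
October 2033 — 3rd Monday is October 17, 2033.
November 2033 — 3rd Monday is November 21, 2033.
3rd Monday of December 2033: December 19, 2033.
January 2034 — 3rd Monday is January 16, 2034.

January 16, 2034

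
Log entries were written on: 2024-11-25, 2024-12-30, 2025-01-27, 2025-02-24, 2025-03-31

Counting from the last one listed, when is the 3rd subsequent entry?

2025-06-30

All Mondays; the gaps (35, 28, 28, 35) vary with month length.
This is the last Monday of each month.
April 2025 ends with Monday 2025-04-28.
Last Monday of May 2025: 2025-05-26.
June 2025 ends with Monday 2025-06-30.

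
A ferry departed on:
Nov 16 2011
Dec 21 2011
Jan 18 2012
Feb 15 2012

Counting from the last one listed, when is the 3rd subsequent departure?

Gaps: 35, 28, 28 days — a mix of 28 and 35. Every date is a Wednesday.
Each is the 3rd Wednesday of its month.
3rd Wednesday of March 2012: Mar 21 2012.
April 2012 — 3rd Wednesday is Apr 18 2012.
3rd Wednesday of May 2012: May 16 2012.

May 16 2012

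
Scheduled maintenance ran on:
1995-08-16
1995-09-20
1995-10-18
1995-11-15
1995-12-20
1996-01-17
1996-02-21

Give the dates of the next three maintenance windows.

These are Wednesdays at 28- or 35-day spacing (35, 28, 28, 35, 28, 35).
The pattern: 3rd Wednesday of the month.
March 1996 — 3rd Wednesday is 1996-03-20.
April 1996 — 3rd Wednesday is 1996-04-17.
3rd Wednesday of May 1996: 1996-05-15.

1996-03-20, 1996-04-17, 1996-05-15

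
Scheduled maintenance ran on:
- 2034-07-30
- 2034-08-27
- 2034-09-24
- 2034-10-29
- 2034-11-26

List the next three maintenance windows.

2034-12-31, 2035-01-28, 2035-02-25

All Sundays; the gaps (28, 28, 35, 28) vary with month length.
This is the last Sunday of each month.
Last Sunday of December 2034: 2034-12-31.
January 2035 ends with Sunday 2035-01-28.
February 2035 ends with Sunday 2035-02-25.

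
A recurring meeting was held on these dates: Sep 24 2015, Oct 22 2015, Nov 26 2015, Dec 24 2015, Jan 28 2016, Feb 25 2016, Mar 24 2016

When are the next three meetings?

All dates are Thursdays, 28, 35, 28, 35, 28, 28 days apart.
Specifically, the 4th Thursday of each month.
4th Thursday of April 2016: Apr 28 2016.
4th Thursday of May 2016: May 26 2016.
4th Thursday of June 2016: Jun 23 2016.

Apr 28 2016, May 26 2016, Jun 23 2016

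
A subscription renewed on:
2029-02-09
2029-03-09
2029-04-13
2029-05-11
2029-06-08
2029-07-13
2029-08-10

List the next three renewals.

2029-09-14, 2029-10-12, 2029-11-09

All dates are Fridays, 28, 35, 28, 28, 35, 28 days apart.
Specifically, the 2nd Friday of each month.
September 2029 — 2nd Friday is 2029-09-14.
October 2029 — 2nd Friday is 2029-10-12.
November 2029 — 2nd Friday is 2029-11-09.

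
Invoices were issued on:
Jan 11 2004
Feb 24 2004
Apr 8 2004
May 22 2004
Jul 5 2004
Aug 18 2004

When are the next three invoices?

Oct 1 2004, Nov 14 2004, Dec 28 2004

Every event comes 44 days after the last (44, 44, 44, 44, 44).
Aug 18 2004 + 44 days = Oct 1 2004.
Oct 1 2004 + 44 days = Nov 14 2004.
Nov 14 2004 + 44 days = Dec 28 2004.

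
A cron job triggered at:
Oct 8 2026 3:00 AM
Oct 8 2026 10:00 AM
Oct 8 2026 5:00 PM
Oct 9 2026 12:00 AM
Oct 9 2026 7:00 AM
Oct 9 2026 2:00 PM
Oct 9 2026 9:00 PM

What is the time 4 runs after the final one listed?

Gaps: 7, 7, 7, 7, 7, 7 hours — each event is 7 hours after the previous one.
Oct 9 2026 9:00 PM + 7 h = Oct 10 2026 4:00 AM.
Oct 10 2026 4:00 AM + 7 h = Oct 10 2026 11:00 AM.
Oct 10 2026 11:00 AM + 7 h = Oct 10 2026 6:00 PM.
Oct 10 2026 6:00 PM + 7 h = Oct 11 2026 1:00 AM.

Oct 11 2026 1:00 AM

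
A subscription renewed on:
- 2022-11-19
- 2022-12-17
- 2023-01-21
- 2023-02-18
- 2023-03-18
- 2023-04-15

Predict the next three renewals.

2023-05-20, 2023-06-17, 2023-07-15

All dates are Saturdays, 28, 35, 28, 28, 28 days apart.
Specifically, the 3rd Saturday of each month.
3rd Saturday of May 2023: 2023-05-20.
3rd Saturday of June 2023: 2023-06-17.
July 2023 — 3rd Saturday is 2023-07-15.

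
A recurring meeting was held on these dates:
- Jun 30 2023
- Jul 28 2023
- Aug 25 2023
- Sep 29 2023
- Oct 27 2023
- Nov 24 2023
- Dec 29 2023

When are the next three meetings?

These are Fridays with 28, 28, 35, 28, 28, 35-day gaps.
Each is the final Friday of its month — Jun 30 2023 is past the 28th, so '4th Friday' doesn't fit.
January 2024 ends with Friday Jan 26 2024.
Last Friday of February 2024: Feb 23 2024.
Last Friday of March 2024: Mar 29 2024.

Jan 26 2024, Feb 23 2024, Mar 29 2024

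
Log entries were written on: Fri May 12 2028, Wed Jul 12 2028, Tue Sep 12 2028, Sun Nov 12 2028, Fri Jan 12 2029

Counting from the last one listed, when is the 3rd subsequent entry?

The day-of-month is always 12 (61, 62, 61, 61 days between events).
So this recurs on the 12th of every 2 months.
March 2029: Mon Mar 12 2029.
May 2029: Sat May 12 2029.
July 2029: Thu Jul 12 2029.

Thu Jul 12 2029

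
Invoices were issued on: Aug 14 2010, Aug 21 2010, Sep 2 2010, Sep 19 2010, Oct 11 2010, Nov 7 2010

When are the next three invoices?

Gaps: 7, 12, 17, 22, 27 days — each gap is 5 larger than the previous one.
Next gap: 32 days. Nov 7 2010 + 32 days = Dec 9 2010.
Next gap: 37 days. Dec 9 2010 + 37 days = Jan 15 2011.
Next gap: 42 days. Jan 15 2011 + 42 days = Feb 26 2011.

Dec 9 2010, Jan 15 2011, Feb 26 2011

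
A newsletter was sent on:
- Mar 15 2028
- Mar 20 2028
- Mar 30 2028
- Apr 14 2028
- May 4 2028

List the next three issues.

May 29 2028, Jun 28 2028, Aug 2 2028

Intervals are 5, 10, 15, 20 days — an arithmetic progression with common difference 5.
Next gap: 25 days. May 4 2028 + 25 days = May 29 2028.
Next gap: 30 days. May 29 2028 + 30 days = Jun 28 2028.
Next gap: 35 days. Jun 28 2028 + 35 days = Aug 2 2028.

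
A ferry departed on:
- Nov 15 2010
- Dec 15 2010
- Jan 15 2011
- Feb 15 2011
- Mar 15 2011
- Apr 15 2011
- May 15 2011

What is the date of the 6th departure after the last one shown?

Nov 15 2011

The day-of-month is always 15 (30, 31, 31, 28, 31, 30 days between events).
So this recurs on the 15th of each month.
June 2011: Jun 15 2011.
July 2011: Jul 15 2011.
August 2011: Aug 15 2011.
September 2011: Sep 15 2011.
Next: October 2011 → Oct 15 2011.
November 2011: Nov 15 2011.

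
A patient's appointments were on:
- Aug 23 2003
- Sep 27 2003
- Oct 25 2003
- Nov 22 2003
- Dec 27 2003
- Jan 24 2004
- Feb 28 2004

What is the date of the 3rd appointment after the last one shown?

These are Saturdays at 28- or 35-day spacing (35, 28, 28, 35, 28, 35).
The pattern: 4th Saturday of the month.
March 2004 — 4th Saturday is Mar 27 2004.
April 2004 — 4th Saturday is Apr 24 2004.
May 2004 — 4th Saturday is May 22 2004.

May 22 2004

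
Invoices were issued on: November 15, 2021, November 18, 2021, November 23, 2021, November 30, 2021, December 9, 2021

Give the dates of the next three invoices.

The spacing grows by 2 each time: 3, 5, 7, 9 days.
Next gap: 11 days. December 9, 2021 + 11 days = December 20, 2021.
Next gap: 13 days. December 20, 2021 + 13 days = January 2, 2022.
Next gap: 15 days. January 2, 2022 + 15 days = January 17, 2022.

December 20, 2021; January 2, 2022; January 17, 2022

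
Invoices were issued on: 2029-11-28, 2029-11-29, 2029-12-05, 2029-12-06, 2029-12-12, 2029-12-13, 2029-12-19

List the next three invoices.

Every event lands on a Wednesday or Thursday (gaps cycle 1, 6, 1, 6, 1, 6).
So the schedule is: every Wednesday and Thursday.
Next Thursday: 2029-12-20.
The following Wednesday is 2029-12-26.
The following Thursday is 2029-12-27.

2029-12-20, 2029-12-26, 2029-12-27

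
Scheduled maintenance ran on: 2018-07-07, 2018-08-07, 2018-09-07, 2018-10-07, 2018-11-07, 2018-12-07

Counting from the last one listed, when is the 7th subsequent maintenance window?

Each date is the 7th; the gaps (31, 31, 30, 31, 30) track the month lengths.
The rule is the 7th of each month.
January 2019: 2019-01-07.
February 2019: 2019-02-07.
March 2019: 2019-03-07.
Next: April 2019 → 2019-04-07.
Next: May 2019 → 2019-05-07.
June 2019: 2019-06-07.
Next: July 2019 → 2019-07-07.

2019-07-07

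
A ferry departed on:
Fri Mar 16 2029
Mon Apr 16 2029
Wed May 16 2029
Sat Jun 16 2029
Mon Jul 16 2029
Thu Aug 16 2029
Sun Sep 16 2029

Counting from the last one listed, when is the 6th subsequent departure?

Each date is the 16th; the gaps (31, 30, 31, 30, 31, 31) track the month lengths.
The rule is the 16th of each month.
October 2029: Tue Oct 16 2029.
Next: November 2029 → Fri Nov 16 2029.
Next: December 2029 → Sun Dec 16 2029.
January 2030: Wed Jan 16 2030.
Next: February 2030 → Sat Feb 16 2030.
March 2030: Sat Mar 16 2030.

Sat Mar 16 2030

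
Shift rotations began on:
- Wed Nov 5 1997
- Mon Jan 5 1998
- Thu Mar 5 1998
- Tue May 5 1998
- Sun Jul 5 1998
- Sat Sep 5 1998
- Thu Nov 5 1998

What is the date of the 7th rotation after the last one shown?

Wed Jan 5 2000

Each date is the 5th; the gaps (61, 59, 61, 61, 62, 61) track the month lengths.
The rule is the 5th of every 2 months.
January 1999: Tue Jan 5 1999.
Next: March 1999 → Fri Mar 5 1999.
Next: May 1999 → Wed May 5 1999.
Next: July 1999 → Mon Jul 5 1999.
Next: September 1999 → Sun Sep 5 1999.
Next: November 1999 → Fri Nov 5 1999.
Next: January 2000 → Wed Jan 5 2000.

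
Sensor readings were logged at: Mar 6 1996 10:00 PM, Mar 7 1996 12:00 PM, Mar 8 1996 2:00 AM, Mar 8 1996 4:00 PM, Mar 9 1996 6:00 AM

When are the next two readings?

Mar 9 1996 8:00 PM, Mar 10 1996 10:00 AM

The interval is a steady 14 hours (14, 14, 14, 14).
Mar 9 1996 6:00 AM + 14 h = Mar 9 1996 8:00 PM.
Mar 9 1996 8:00 PM + 14 h = Mar 10 1996 10:00 AM.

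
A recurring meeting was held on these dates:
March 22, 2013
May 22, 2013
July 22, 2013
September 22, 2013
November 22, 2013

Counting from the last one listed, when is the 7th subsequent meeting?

The day-of-month is always 22 (61, 61, 62, 61 days between events).
So this recurs on the 22nd of every 2 months.
January 2014: January 22, 2014.
Next: March 2014 → March 22, 2014.
Next: May 2014 → May 22, 2014.
July 2014: July 22, 2014.
September 2014: September 22, 2014.
November 2014: November 22, 2014.
Next: January 2015 → January 22, 2015.

January 22, 2015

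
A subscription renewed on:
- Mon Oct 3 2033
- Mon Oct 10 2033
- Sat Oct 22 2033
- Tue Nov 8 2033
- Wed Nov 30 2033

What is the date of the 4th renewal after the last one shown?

Gaps: 7, 12, 17, 22 days — each gap is 5 larger than the previous one.
Next gap: 27 days. Wed Nov 30 2033 + 27 days = Tue Dec 27 2033.
Next gap: 32 days. Tue Dec 27 2033 + 32 days = Sat Jan 28 2034.
Next gap: 37 days. Sat Jan 28 2034 + 37 days = Mon Mar 6 2034.
Next gap: 42 days. Mon Mar 6 2034 + 42 days = Mon Apr 17 2034.

Mon Apr 17 2034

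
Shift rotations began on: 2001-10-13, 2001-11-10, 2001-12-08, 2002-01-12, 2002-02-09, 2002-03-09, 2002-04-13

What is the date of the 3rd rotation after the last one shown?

2002-07-13

These are Saturdays at 28- or 35-day spacing (28, 28, 35, 28, 28, 35).
The pattern: 2nd Saturday of the month.
May 2002 — 2nd Saturday is 2002-05-11.
2nd Saturday of June 2002: 2002-06-08.
2nd Saturday of July 2002: 2002-07-13.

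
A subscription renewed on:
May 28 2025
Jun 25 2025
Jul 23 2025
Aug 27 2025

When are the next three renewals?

Gaps: 28, 28, 35 days — a mix of 28 and 35. Every date is a Wednesday.
Each is the 4th Wednesday of its month.
4th Wednesday of September 2025: Sep 24 2025.
October 2025 — 4th Wednesday is Oct 22 2025.
4th Wednesday of November 2025: Nov 26 2025.

Sep 24 2025, Oct 22 2025, Nov 26 2025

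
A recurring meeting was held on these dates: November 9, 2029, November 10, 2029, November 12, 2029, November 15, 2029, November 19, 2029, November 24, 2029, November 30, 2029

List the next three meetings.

The spacing grows by 1 each time: 1, 2, 3, 4, 5, 6 days.
Next gap: 7 days. November 30, 2029 + 7 days = December 7, 2029.
Next gap: 8 days. December 7, 2029 + 8 days = December 15, 2029.
Next gap: 9 days. December 15, 2029 + 9 days = December 24, 2029.

December 7, 2029; December 15, 2029; December 24, 2029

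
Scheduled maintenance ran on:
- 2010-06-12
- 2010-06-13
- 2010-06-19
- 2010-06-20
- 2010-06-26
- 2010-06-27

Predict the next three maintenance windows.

Every event lands on a Saturday or Sunday (gaps cycle 1, 6, 1, 6, 1).
So the schedule is: every Saturday and Sunday.
The following Saturday is 2010-07-03.
The following Sunday is 2010-07-04.
The following Saturday is 2010-07-10.

2010-07-03, 2010-07-04, 2010-07-10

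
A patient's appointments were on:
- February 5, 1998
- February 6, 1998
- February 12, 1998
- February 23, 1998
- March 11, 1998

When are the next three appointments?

Gaps: 1, 6, 11, 16 days — each gap is 5 larger than the previous one.
Next gap: 21 days. March 11, 1998 + 21 days = April 1, 1998.
Next gap: 26 days. April 1, 1998 + 26 days = April 27, 1998.
Next gap: 31 days. April 27, 1998 + 31 days = May 28, 1998.

April 1, 1998; April 27, 1998; May 28, 1998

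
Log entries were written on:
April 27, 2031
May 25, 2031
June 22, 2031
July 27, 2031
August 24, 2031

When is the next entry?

September 28, 2031

All dates are Sundays, 28, 28, 35, 28 days apart.
Specifically, the 4th Sunday of each month.
4th Sunday of September 2031: September 28, 2031.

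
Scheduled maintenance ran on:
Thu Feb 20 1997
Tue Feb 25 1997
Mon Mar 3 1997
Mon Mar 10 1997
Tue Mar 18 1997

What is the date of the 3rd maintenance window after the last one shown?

Thu Apr 17 1997

The spacing grows by 1 each time: 5, 6, 7, 8 days.
Next gap: 9 days. Tue Mar 18 1997 + 9 days = Thu Mar 27 1997.
Next gap: 10 days. Thu Mar 27 1997 + 10 days = Sun Apr 6 1997.
Next gap: 11 days. Sun Apr 6 1997 + 11 days = Thu Apr 17 1997.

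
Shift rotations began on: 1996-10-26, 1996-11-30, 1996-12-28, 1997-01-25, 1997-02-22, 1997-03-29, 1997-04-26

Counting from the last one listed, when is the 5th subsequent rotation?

1997-09-27

All Saturdays; the gaps (35, 28, 28, 28, 35, 28) vary with month length.
This is the last Saturday of each month.
Last Saturday of May 1997: 1997-05-31.
Last Saturday of June 1997: 1997-06-28.
Last Saturday of July 1997: 1997-07-26.
August 1997 ends with Saturday 1997-08-30.
September 1997 ends with Saturday 1997-09-27.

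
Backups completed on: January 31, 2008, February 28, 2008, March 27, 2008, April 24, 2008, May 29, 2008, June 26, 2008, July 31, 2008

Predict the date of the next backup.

These are Thursdays with 28, 28, 28, 35, 28, 35-day gaps.
Each is the final Thursday of its month — January 31, 2008 is past the 28th, so '4th Thursday' doesn't fit.
Last Thursday of August 2008: August 28, 2008.

August 28, 2008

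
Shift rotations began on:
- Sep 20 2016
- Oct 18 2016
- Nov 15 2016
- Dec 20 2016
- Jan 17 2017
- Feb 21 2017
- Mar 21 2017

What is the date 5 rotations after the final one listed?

Aug 15 2017

All dates are Tuesdays, 28, 28, 35, 28, 35, 28 days apart.
Specifically, the 3rd Tuesday of each month.
3rd Tuesday of April 2017: Apr 18 2017.
May 2017 — 3rd Tuesday is May 16 2017.
June 2017 — 3rd Tuesday is Jun 20 2017.
July 2017 — 3rd Tuesday is Jul 18 2017.
August 2017 — 3rd Tuesday is Aug 15 2017.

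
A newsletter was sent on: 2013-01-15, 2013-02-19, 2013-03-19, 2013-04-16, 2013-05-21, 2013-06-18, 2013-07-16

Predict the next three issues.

All dates are Tuesdays, 35, 28, 28, 35, 28, 28 days apart.
Specifically, the 3rd Tuesday of each month.
August 2013 — 3rd Tuesday is 2013-08-20.
3rd Tuesday of September 2013: 2013-09-17.
October 2013 — 3rd Tuesday is 2013-10-15.

2013-08-20, 2013-09-17, 2013-10-15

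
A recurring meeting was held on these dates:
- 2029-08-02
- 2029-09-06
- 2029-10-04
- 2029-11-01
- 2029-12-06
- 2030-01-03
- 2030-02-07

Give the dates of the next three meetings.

All dates are Thursdays, 35, 28, 28, 35, 28, 35 days apart.
Specifically, the 1st Thursday of each month.
1st Thursday of March 2030: 2030-03-07.
1st Thursday of April 2030: 2030-04-04.
1st Thursday of May 2030: 2030-05-02.

2030-03-07, 2030-04-04, 2030-05-02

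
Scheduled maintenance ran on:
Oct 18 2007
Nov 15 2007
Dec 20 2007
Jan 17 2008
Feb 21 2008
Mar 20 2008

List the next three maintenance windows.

Gaps: 28, 35, 28, 35, 28 days — a mix of 28 and 35. Every date is a Thursday.
Each is the 3rd Thursday of its month.
3rd Thursday of April 2008: Apr 17 2008.
May 2008 — 3rd Thursday is May 15 2008.
3rd Thursday of June 2008: Jun 19 2008.

Apr 17 2008, May 15 2008, Jun 19 2008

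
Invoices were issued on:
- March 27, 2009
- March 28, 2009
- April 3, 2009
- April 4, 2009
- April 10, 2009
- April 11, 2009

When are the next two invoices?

The gap pattern 1, 6, 1, 6, 1 repeats every 2 events.
These are the Fridays and Saturdays of each week.
The following Friday is April 17, 2009.
The following Saturday is April 18, 2009.

April 17, 2009; April 18, 2009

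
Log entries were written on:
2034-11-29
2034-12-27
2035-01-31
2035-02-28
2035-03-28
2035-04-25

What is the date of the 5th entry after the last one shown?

2035-09-26

Every date is a Wednesday; gaps 28, 35, 28, 28, 28 days.
Each is the last Wednesday of its month (at least one falls on the 29th or later, ruling out '4th Wednesday').
Last Wednesday of May 2035: 2035-05-30.
Last Wednesday of June 2035: 2035-06-27.
Last Wednesday of July 2035: 2035-07-25.
August 2035 ends with Wednesday 2035-08-29.
Last Wednesday of September 2035: 2035-09-26.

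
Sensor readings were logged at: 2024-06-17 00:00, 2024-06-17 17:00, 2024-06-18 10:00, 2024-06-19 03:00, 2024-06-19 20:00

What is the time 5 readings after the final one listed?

The interval is a steady 17 hours (17, 17, 17, 17).
2024-06-19 20:00 + 17 h = 2024-06-20 13:00.
2024-06-20 13:00 + 17 h = 2024-06-21 06:00.
2024-06-21 06:00 + 17 h = 2024-06-21 23:00.
2024-06-21 23:00 + 17 h = 2024-06-22 16:00.
2024-06-22 16:00 + 17 h = 2024-06-23 09:00.

2024-06-23 09:00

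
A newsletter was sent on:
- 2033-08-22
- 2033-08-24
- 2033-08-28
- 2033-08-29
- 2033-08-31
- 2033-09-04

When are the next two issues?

Every event lands on a Monday or Wednesday or Sunday (gaps cycle 2, 4, 1, 2, 4).
So the schedule is: every Monday, Wednesday and Sunday.
The following Monday is 2033-09-05.
The following Wednesday is 2033-09-07.

2033-09-05, 2033-09-07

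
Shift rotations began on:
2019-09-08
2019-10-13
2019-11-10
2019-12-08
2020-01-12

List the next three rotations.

All dates are Sundays, 35, 28, 28, 35 days apart.
Specifically, the 2nd Sunday of each month.
February 2020 — 2nd Sunday is 2020-02-09.
2nd Sunday of March 2020: 2020-03-08.
April 2020 — 2nd Sunday is 2020-04-12.

2020-02-09, 2020-03-08, 2020-04-12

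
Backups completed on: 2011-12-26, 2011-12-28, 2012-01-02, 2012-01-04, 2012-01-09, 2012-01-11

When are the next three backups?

2012-01-16, 2012-01-18, 2012-01-23

Every event lands on a Monday or Wednesday (gaps cycle 2, 5, 2, 5, 2).
So the schedule is: every Monday and Wednesday.
Next Monday: 2012-01-16.
The following Wednesday is 2012-01-18.
The following Monday is 2012-01-23.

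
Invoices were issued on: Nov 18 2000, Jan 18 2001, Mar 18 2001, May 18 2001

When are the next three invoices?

Jul 18 2001, Sep 18 2001, Nov 18 2001

The day-of-month is always 18 (61, 59, 61 days between events).
So this recurs on the 18th of every 2 months.
Next: July 2001 → Jul 18 2001.
Next: September 2001 → Sep 18 2001.
Next: November 2001 → Nov 18 2001.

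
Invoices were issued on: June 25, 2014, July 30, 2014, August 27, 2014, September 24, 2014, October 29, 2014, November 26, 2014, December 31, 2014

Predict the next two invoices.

January 28, 2015; February 25, 2015

These are Wednesdays with 35, 28, 28, 35, 28, 35-day gaps.
Each is the final Wednesday of its month — July 30, 2014 is past the 28th, so '4th Wednesday' doesn't fit.
Last Wednesday of January 2015: January 28, 2015.
February 2015 ends with Wednesday February 25, 2015.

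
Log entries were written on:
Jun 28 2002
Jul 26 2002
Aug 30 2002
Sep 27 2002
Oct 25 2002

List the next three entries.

Nov 29 2002, Dec 27 2002, Jan 31 2003

All Fridays; the gaps (28, 35, 28, 28) vary with month length.
This is the last Friday of each month.
November 2002 ends with Friday Nov 29 2002.
Last Friday of December 2002: Dec 27 2002.
January 2003 ends with Friday Jan 31 2003.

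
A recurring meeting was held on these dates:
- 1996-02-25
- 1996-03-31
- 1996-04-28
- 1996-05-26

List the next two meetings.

1996-06-30, 1996-07-28

All Sundays; the gaps (35, 28, 28) vary with month length.
This is the last Sunday of each month.
Last Sunday of June 1996: 1996-06-30.
July 1996 ends with Sunday 1996-07-28.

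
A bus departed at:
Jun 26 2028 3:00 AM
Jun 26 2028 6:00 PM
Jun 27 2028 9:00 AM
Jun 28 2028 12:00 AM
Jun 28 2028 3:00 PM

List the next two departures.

Jun 29 2028 6:00 AM, Jun 29 2028 9:00 PM

Gaps: 15, 15, 15, 15 hours — each event is 15 hours after the previous one.
Jun 28 2028 3:00 PM + 15 h = Jun 29 2028 6:00 AM.
Jun 29 2028 6:00 AM + 15 h = Jun 29 2028 9:00 PM.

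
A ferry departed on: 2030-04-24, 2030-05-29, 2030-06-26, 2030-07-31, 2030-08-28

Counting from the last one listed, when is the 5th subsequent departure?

All Wednesdays; the gaps (35, 28, 35, 28) vary with month length.
This is the last Wednesday of each month.
Last Wednesday of September 2030: 2030-09-25.
October 2030 ends with Wednesday 2030-10-30.
November 2030 ends with Wednesday 2030-11-27.
Last Wednesday of December 2030: 2030-12-25.
January 2031 ends with Wednesday 2031-01-29.

2031-01-29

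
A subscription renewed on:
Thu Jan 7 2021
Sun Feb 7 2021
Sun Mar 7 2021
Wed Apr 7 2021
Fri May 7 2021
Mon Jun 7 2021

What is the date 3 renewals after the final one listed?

Each date is the 7th; the gaps (31, 28, 31, 30, 31) track the month lengths.
The rule is the 7th of each month.
Next: July 2021 → Wed Jul 7 2021.
Next: August 2021 → Sat Aug 7 2021.
September 2021: Tue Sep 7 2021.

Tue Sep 7 2021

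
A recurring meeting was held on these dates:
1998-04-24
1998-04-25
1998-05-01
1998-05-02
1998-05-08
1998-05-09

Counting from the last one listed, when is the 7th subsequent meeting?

Every event lands on a Friday or Saturday (gaps cycle 1, 6, 1, 6, 1).
So the schedule is: every Friday and Saturday.
Next Friday: 1998-05-15.
The following Saturday is 1998-05-16.
Next Friday: 1998-05-22.
Next Saturday: 1998-05-23.
Next Friday: 1998-05-29.
Next Saturday: 1998-05-30.
The following Friday is 1998-06-05.

1998-06-05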